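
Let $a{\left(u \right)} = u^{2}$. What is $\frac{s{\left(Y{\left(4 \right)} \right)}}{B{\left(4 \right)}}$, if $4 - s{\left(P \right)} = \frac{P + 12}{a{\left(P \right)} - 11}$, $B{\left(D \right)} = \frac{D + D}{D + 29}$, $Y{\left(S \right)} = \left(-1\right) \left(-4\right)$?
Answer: $\frac{33}{10} \approx 3.3$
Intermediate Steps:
$Y{\left(S \right)} = 4$
$B{\left(D \right)} = \frac{2 D}{29 + D}$
$s{\left(P \right)} = 4 - \frac{12 + P}{-11 + P^{2}}$ ($s{\left(P \right)} = 4 - \frac{P + 12}{P^{2} - 11} = 4 - \frac{12 + P}{-11 + P^{2}}$)
$\frac{s{\left(Y{\left(4 \right)} \right)}}{B{\left(4 \right)}} = \frac{\frac{1}{-11 + 4^{2}} \left(-56 - 4 + 4 \cdot 4^{2}\right)}{2 \cdot 4 \frac{1}{29 + 4}} = \frac{\frac{1}{-11 + 16} \left(-56 - 4 + 4 \cdot 16\right)}{2 \cdot 4 \cdot \frac{1}{33}} = \frac{\frac{1}{5} \left(-56 - 4 + 64\right)}{2 \cdot 4 \cdot \frac{1}{33}} = \frac{\frac{1}{5} \cdot 4}{\frac{8}{33}} = \frac{4}{5} \cdot \frac{33}{8} = \frac{33}{10}$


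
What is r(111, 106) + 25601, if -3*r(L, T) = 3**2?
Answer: 25598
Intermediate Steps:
r(L, T) = -3 (r(L, T) = -1/3*3**2 = -1/3*9 = -3)
r(111, 106) + 25601 = -3 + 25601 = 25598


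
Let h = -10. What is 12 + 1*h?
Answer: 2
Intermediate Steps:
12 + 1*h = 12 + 1*(-10) = 12 - 10 = 2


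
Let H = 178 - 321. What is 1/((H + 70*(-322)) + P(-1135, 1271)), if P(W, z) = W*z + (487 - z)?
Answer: -1/1466052 ≈ -6.8210e-7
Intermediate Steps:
H = -143
P(W, z) = 487 - z + W*z
1/((H + 70*(-322)) + P(-1135, 1271)) = 1/((-143 + 70*(-322)) + (487 - 1*1271 - 1135*1271)) = 1/((-143 - 22540) + (487 - 1271 - 1442585)) = 1/(-22683 - 1443369) = 1/(-1466052) = -1/1466052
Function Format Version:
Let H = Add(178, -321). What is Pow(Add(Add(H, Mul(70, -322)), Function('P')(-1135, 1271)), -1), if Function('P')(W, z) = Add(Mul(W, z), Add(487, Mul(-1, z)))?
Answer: Rational(-1, 1466052) ≈ -6.8210e-7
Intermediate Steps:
H = -143
Function('P')(W, z) = Add(487, Mul(-1, z), Mul(W, z))
Pow(Add(Add(H, Mul(70, -322)), Function('P')(-1135, 1271)), -1) = Pow(Add(Add(-143, Mul(70, -322)), Add(487, Mul(-1, 1271), Mul(-1135, 1271))), -1) = Pow(Add(Add(-143, -22540), Add(487, -1271, -1442585)), -1) = Pow(Add(-22683, -1443369), -1) = Pow(-1466052, -1) = Rational(-1, 1466052)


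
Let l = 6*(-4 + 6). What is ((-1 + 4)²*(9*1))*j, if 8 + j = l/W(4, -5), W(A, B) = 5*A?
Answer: -2997/5 ≈ -599.40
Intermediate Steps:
l = 12 (l = 6*2 = 12)
j = -37/5 (j = -8 + 12/((5*4)) = -8 + 12/20 = -8 + 12*(1/20) = -8 + ⅗ = -37/5 ≈ -7.4000)
((-1 + 4)²*(9*1))*j = ((-1 + 4)²*(9*1))*(-37/5) = (3²*9)*(-37/5) = (9*9)*(-37/5) = 81*(-37/5) = -2997/5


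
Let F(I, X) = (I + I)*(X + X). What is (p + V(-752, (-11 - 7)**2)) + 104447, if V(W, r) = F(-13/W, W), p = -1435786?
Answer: -1331391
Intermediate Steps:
F(I, X) = 4*I*X (F(I, X) = (2*I)*(2*X) = 4*I*X)
V(W, r) = -52 (V(W, r) = 4*(-13/W)*W = -52)
(p + V(-752, (-11 - 7)**2)) + 104447 = (-1435786 - 52) + 104447 = -1435838 + 104447 = -1331391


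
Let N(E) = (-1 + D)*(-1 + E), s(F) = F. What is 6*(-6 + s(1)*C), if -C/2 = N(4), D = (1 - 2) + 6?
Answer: -180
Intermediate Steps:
D = 5 (D = -1 + 6 = 5)
N(E) = -4 + 4*E (N(E) = (-1 + 5)*(-1 + E) = 4*(-1 + E) = -4 + 4*E)
C = -24 (C = -2*(-4 + 4*4) = -2*(-4 + 16) = -2*12 = -24)
6*(-6 + s(1)*C) = 6*(-6 + 1*(-24)) = 6*(-6 - 24) = 6*(-30) = -180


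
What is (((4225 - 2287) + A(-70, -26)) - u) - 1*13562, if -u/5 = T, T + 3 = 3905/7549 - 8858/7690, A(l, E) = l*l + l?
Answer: -39545897225/5805181 ≈ -6812.2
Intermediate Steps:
A(l, E) = l + l² (A(l, E) = l² + l = l + l²)
T = -105497511/29025905 (T = -3 + (3905/7549 - 8858/7690) = -3 + (3905*(1/7549) - 8858*1/7690) = -3 + (3905/7549 - 4429/3845) = -3 - 18419796/29025905 = -105497511/29025905 ≈ -3.6346)
u = 105497511/5805181 (u = -5*(-105497511/29025905) = 105497511/5805181 ≈ 18.173)
(((4225 - 2287) + A(-70, -26)) - u) - 1*13562 = (((4225 - 2287) - 70*(1 - 70)) - 1*105497511/5805181) - 1*13562 = ((1938 - 70*(-69)) - 105497511/5805181) - 13562 = ((1938 + 4830) - 105497511/5805181) - 13562 = (6768 - 105497511/5805181) - 13562 = 39183967497/5805181 - 13562 = -39545897225/5805181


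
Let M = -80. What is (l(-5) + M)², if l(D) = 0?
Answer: 6400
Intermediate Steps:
(l(-5) + M)² = (0 - 80)² = (-80)² = 6400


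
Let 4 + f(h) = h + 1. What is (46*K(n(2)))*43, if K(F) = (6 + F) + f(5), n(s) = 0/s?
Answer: 15824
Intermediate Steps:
n(s) = 0
f(h) = -3 + h (f(h) = -4 + (h + 1) = -4 + (1 + h) = -3 + h)
K(F) = 8 + F (K(F) = (6 + F) + (-3 + 5) = (6 + F) + 2 = 8 + F)
(46*K(n(2)))*43 = (46*(8 + 0))*43 = (46*8)*43 = 368*43 = 15824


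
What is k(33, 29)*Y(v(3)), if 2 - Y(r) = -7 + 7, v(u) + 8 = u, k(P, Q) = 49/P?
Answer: 98/33 ≈ 2.9697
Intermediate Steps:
v(u) = -8 + u
Y(r) = 2 (Y(r) = 2 - (-7 + 7) = 2 - 1*0 = 2 + 0 = 2)
k(33, 29)*Y(v(3)) = (49/33)*2 = 98/33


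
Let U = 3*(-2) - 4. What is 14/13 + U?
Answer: -116/13 ≈ -8.9231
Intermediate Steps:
U = -10 (U = -6 - 4 = -10)
14/13 + U = 14/13 - 10 = -116/13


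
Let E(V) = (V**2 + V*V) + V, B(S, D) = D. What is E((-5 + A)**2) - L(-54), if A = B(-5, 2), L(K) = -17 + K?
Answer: 242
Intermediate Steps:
A = 2
E(V) = V + 2*V**2 (E(V) = (V**2 + V**2) + V = 2*V**2 + V = V + 2*V**2)
E((-5 + A)**2) - L(-54) = (-5 + 2)**2*(1 + 2*(-5 + 2)**2) - (-17 - 54) = (-3)**2*(1 + 2*(-3)**2) - 1*(-71) = 9*(1 + 2*9) + 71 = 9*(1 + 18) + 71 = 9*19 + 71 = 171 + 71 = 242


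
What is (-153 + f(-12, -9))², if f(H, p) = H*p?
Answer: 2025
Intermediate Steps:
(-153 + f(-12, -9))² = (-153 - 12*(-9))² = (-153 + 108)² = (-45)² = 2025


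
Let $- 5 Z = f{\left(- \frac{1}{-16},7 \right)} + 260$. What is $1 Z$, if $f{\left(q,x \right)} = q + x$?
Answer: $- \frac{4273}{80} \approx -53.412$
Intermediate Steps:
$Z = - \frac{4273}{80}$ ($Z = - \frac{\left(- \frac{1}{-16} + 7\right) + 260}{5} = - \frac{\left(\left(-1\right) \left(- \frac{1}{16}\right) + 7\right) + 260}{5} = - \frac{\left(\frac{1}{16} + 7\right) + 260}{5} = - \frac{\frac{113}{16} + 260}{5} = \left(- \frac{1}{5}\right) \frac{4273}{16} = - \frac{4273}{80} \approx -53.412$)
$1 Z = 1 \left(- \frac{4273}{80}\right) = - \frac{4273}{80}$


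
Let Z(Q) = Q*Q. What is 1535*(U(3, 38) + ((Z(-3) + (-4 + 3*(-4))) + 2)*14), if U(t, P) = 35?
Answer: -53725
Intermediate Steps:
Z(Q) = Q²
1535*(U(3, 38) + ((Z(-3) + (-4 + 3*(-4))) + 2)*14) = 1535*(35 + (((-3)² + (-4 + 3*(-4))) + 2)*14) = 1535*(35 + ((9 + (-4 - 12)) + 2)*14) = 1535*(35 + ((9 - 16) + 2)*14) = 1535*(35 + (-7 + 2)*14) = 1535*(35 - 5*14) = 1535*(35 - 70) = 1535*(-35) = -53725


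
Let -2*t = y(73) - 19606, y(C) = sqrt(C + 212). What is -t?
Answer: -9803 + sqrt(285)/2 ≈ -9794.6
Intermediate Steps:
y(C) = sqrt(212 + C)
t = 9803 - sqrt(285)/2 (t = -(sqrt(212 + 73) - 19606)/2 = -(sqrt(285) - 19606)/2 = -(-19606 + sqrt(285))/2 = 9803 - sqrt(285)/2 ≈ 9794.6)
-t = -(9803 - sqrt(285)/2) = -9803 + sqrt(285)/2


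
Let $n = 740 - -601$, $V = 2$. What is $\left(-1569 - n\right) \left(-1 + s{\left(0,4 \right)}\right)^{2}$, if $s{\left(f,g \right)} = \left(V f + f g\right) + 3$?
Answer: $-11640$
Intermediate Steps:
$s{\left(f,g \right)} = 3 + 2 f + f g$ ($s{\left(f,g \right)} = \left(2 f + f g\right) + 3 = 3 + 2 f + f g$)
$n = 1341$ ($n = 740 + 601 = 1341$)
$\left(-1569 - n\right) \left(-1 + s{\left(0,4 \right)}\right)^{2} = \left(-1569 - 1341\right) \left(-1 + \left(3 + 2 \cdot 0 + 0 \cdot 4\right)\right)^{2} = \left(-1569 - 1341\right) \left(-1 + \left(3 + 0 + 0\right)\right)^{2} = - 2910 \left(-1 + 3\right)^{2} = - 2910 \cdot 2^{2} = \left(-2910\right) 4 = -11640$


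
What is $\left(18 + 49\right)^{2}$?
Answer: $4489$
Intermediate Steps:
$\left(18 + 49\right)^{2} = 67^{2} = 4489$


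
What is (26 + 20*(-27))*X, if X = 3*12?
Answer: -18504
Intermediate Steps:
X = 36
(26 + 20*(-27))*X = (26 + 20*(-27))*36 = (26 - 540)*36 = -514*36 = -18504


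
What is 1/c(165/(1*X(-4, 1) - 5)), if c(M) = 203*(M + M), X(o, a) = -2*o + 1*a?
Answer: 2/33495 ≈ 5.9710e-5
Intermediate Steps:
X(o, a) = a - 2*o (X(o, a) = -2*o + a = a - 2*o)
c(M) = 406*M (c(M) = 203*(2*M) = 406*M)
1/c(165/(1*X(-4, 1) - 5)) = 1/(406*(165/(1*(1 - 2*(-4)) - 5))) = 1/(406*(165/(1*(1 + 8) - 5))) = 1/(406*(165/(1*9 - 5))) = 1/(406*(165/(9 - 5))) = 1/(406*(165/4)) = 1/(33495/2) = 2/33495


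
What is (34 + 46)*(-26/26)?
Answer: -80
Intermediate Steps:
(34 + 46)*(-26/26) = 80*(-26*1/26) = 80*(-1) = -80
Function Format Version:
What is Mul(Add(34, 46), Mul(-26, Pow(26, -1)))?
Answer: -80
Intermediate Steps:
Mul(Add(34, 46), Mul(-26, Pow(26, -1))) = Mul(80, Mul(-26, Rational(1, 26))) = Mul(80, -1) = -80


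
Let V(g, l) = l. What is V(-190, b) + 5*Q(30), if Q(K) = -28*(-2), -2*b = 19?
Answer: 541/2 ≈ 270.50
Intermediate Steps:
b = -19/2 (b = -½*19 = -19/2 ≈ -9.5000)
Q(K) = 56
V(-190, b) + 5*Q(30) = -19/2 + 5*56 = -19/2 + 280 = 541/2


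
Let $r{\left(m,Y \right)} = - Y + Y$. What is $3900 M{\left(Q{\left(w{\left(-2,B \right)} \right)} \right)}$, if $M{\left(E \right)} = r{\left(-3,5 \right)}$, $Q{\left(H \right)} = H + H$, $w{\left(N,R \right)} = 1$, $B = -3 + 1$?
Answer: $0$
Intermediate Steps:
$B = -2$
$r{\left(m,Y \right)} = 0$
$Q{\left(H \right)} = 2 H$
$M{\left(E \right)} = 0$
$3900 M{\left(Q{\left(w{\left(-2,B \right)} \right)} \right)} = 3900 \cdot 0 = 0$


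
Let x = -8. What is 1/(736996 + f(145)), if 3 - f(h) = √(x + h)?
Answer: 736999/543167525864 + √137/543167525864 ≈ 1.3569e-6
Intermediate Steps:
f(h) = 3 - √(-8 + h)
1/(736996 + f(145)) = 1/(736996 + (3 - √(-8 + 145))) = 1/(736996 + (3 - √137)) = 1/(736999 - √137)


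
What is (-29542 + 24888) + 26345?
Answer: 21691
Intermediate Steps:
(-29542 + 24888) + 26345 = -4654 + 26345 = 21691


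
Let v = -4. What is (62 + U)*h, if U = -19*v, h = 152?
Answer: 20976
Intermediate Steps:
U = 76 (U = -19*(-4) = 76)
(62 + U)*h = (62 + 76)*152 = 138*152 = 20976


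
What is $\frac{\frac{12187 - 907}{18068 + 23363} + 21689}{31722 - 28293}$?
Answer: $\frac{898608239}{142066899} \approx 6.3252$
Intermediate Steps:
$\frac{\frac{12187 - 907}{18068 + 23363} + 21689}{31722 - 28293} = \frac{\frac{11280}{41431} + 21689}{3429} = \left(11280 \cdot \frac{1}{41431} + 21689\right) \frac{1}{3429} = \left(\frac{11280}{41431} + 21689\right) \frac{1}{3429} = \frac{898608239}{41431} \cdot \frac{1}{3429} = \frac{898608239}{142066899}$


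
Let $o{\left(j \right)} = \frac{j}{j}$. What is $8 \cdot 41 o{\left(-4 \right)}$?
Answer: $328$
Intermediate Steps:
$o{\left(j \right)} = 1$
$8 \cdot 41 o{\left(-4 \right)} = 8 \cdot 41 \cdot 1 = 328 \cdot 1 = 328$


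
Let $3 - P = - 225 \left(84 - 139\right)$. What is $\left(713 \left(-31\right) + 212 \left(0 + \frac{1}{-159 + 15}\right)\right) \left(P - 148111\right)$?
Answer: $\frac{127706112563}{36} \approx 3.5474 \cdot 10^{9}$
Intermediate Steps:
$P = -12372$ ($P = 3 - - 225 \left(84 - 139\right) = 3 - \left(-225\right) \left(-55\right) = 3 - 12375 = -12372$)
$\left(713 \left(-31\right) + 212 \left(0 + \frac{1}{-159 + 15}\right)\right) \left(P - 148111\right) = \left(713 \left(-31\right) + 212 \left(0 + \frac{1}{-159 + 15}\right)\right) \left(-12372 - 148111\right) = \left(-22103 + 212 \left(0 + \frac{1}{-144}\right)\right) \left(-160483\right) = \left(-22103 + 212 \left(0 - \frac{1}{144}\right)\right) \left(-160483\right) = \left(-22103 + 212 \left(- \frac{1}{144}\right)\right) \left(-160483\right) = \left(-22103 - \frac{53}{36}\right) \left(-160483\right) = \left(- \frac{795761}{36}\right) \left(-160483\right) = \frac{127706112563}{36}$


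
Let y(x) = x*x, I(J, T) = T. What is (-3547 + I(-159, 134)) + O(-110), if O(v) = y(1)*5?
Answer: -3408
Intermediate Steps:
y(x) = x**2
O(v) = 5 (O(v) = 1**2*5 = 1*5 = 5)
(-3547 + I(-159, 134)) + O(-110) = (-3547 + 134) + 5 = -3413 + 5 = -3408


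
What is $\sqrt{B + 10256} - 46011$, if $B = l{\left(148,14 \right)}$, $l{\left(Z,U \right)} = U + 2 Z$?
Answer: $-46011 + 3 \sqrt{1174} \approx -45908.0$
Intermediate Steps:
$B = 310$ ($B = 14 + 2 \cdot 148 = 14 + 296 = 310$)
$\sqrt{B + 10256} - 46011 = \sqrt{310 + 10256} - 46011 = \sqrt{10566} - 46011 = 3 \sqrt{1174} - 46011 = -46011 + 3 \sqrt{1174}$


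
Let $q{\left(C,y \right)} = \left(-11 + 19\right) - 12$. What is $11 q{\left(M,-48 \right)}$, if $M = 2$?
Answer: $-44$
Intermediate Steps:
$q{\left(C,y \right)} = -4$ ($q{\left(C,y \right)} = 8 - 12 = -4$)
$11 q{\left(M,-48 \right)} = 11 \left(-4\right) = -44$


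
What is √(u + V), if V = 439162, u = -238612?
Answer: 5*√8022 ≈ 447.83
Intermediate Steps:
√(u + V) = √(-238612 + 439162) = √200550 = 5*√8022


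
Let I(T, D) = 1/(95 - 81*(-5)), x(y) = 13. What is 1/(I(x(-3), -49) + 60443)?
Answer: 500/30221501 ≈ 1.6545e-5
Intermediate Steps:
I(T, D) = 1/500 (I(T, D) = 1/(95 + 405) = 1/500)
1/(I(x(-3), -49) + 60443) = 1/(1/500 + 60443) = 1/(30221501/500) = 500/30221501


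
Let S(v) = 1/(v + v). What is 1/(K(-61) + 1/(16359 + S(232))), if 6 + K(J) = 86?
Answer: 7590577/607246624 ≈ 0.012500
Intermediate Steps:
S(v) = 1/(2*v)
K(J) = 80 (K(J) = -6 + 86 = 80)
1/(K(-61) + 1/(16359 + S(232))) = 1/(80 + 1/(16359 + (½)/232)) = 1/(80 + 1/(16359 + (½)*(1/232))) = 1/(80 + 1/(16359 + 1/464)) = 1/(80 + 1/(7590577/464)) = 1/(80 + 464/7590577) = 1/(607246624/7590577) = 7590577/607246624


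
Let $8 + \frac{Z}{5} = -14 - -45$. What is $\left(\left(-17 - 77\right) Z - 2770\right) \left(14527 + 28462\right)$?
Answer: $-583790620$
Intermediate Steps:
$Z = 115$ ($Z = -40 + 5 \left(-14 - -45\right) = -40 + 5 \left(-14 + 45\right) = -40 + 5 \cdot 31 = -40 + 155 = 115$)
$\left(\left(-17 - 77\right) Z - 2770\right) \left(14527 + 28462\right) = \left(\left(-17 - 77\right) 115 - 2770\right) \left(14527 + 28462\right) = \left(\left(-94\right) 115 - 2770\right) 42989 = \left(-10810 - 2770\right) 42989 = \left(-13580\right) 42989 = -583790620$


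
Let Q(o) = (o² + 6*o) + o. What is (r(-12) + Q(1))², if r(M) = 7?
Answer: 225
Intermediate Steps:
Q(o) = o² + 7*o
(r(-12) + Q(1))² = (7 + 1*(7 + 1))² = (7 + 1*8)² = (7 + 8)² = 15² = 225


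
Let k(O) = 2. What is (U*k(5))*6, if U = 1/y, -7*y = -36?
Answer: 7/3 ≈ 2.3333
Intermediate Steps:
y = 36/7 (y = -⅐*(-36) = 36/7 ≈ 5.1429)
U = 7/36 (U = 1/(36/7) = 7/36 ≈ 0.19444)
(U*k(5))*6 = ((7/36)*2)*6 = (7/18)*6 = 7/3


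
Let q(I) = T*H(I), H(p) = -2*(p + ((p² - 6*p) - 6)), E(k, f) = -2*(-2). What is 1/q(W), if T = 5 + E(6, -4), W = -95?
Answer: -1/170892 ≈ -5.8516e-6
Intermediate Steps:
E(k, f) = 4
H(p) = 12 - 2*p² + 10*p (H(p) = -2*(p + (-6 + p² - 6*p)) = -2*(-6 + p² - 5*p) = 12 - 2*p² + 10*p)
T = 9 (T = 5 + 4 = 9)
q(I) = 108 - 18*I² + 90*I (q(I) = 9*(12 - 2*I² + 10*I) = 108 - 18*I² + 90*I)
1/q(W) = 1/(108 - 18*(-95)² + 90*(-95)) = 1/(108 - 18*9025 - 8550) = 1/(108 - 162450 - 8550) = 1/(-170892) = -1/170892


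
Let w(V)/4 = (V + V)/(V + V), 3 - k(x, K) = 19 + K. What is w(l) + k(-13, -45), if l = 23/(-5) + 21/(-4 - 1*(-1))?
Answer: 33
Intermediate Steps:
k(x, K) = -16 - K (k(x, K) = 3 - (19 + K) = 3 + (-19 - K) = -16 - K)
l = -58/5 (l = 23*(-⅕) + 21/(-4 + 1) = -23/5 + 21/(-3) = -23/5 + 21*(-⅓) = -23/5 - 7 = -58/5 ≈ -11.600)
w(V) = 4 (w(V) = 4*((V + V)/(V + V)) = 4*((2*V)/((2*V))) = 4*((2*V)*(1/(2*V))) = 4*1 = 4)
w(l) + k(-13, -45) = 4 + (-16 - 1*(-45)) = 4 + (-16 + 45) = 4 + 29 = 33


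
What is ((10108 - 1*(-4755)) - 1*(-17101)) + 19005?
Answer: 50969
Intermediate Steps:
((10108 - 1*(-4755)) - 1*(-17101)) + 19005 = ((10108 + 4755) + 17101) + 19005 = (14863 + 17101) + 19005 = 31964 + 19005 = 50969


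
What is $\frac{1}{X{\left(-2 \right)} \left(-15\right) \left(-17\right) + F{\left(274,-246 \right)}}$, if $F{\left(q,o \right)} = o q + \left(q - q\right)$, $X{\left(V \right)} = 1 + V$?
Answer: $- \frac{1}{67659} \approx -1.478 \cdot 10^{-5}$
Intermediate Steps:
$F{\left(q,o \right)} = o q$ ($F{\left(q,o \right)} = o q + 0 = o q$)
$\frac{1}{X{\left(-2 \right)} \left(-15\right) \left(-17\right) + F{\left(274,-246 \right)}} = \frac{1}{\left(1 - 2\right) \left(-15\right) \left(-17\right) - 67404} = \frac{1}{\left(-1\right) \left(-15\right) \left(-17\right) - 67404} = \frac{1}{15 \left(-17\right) - 67404} = \frac{1}{-255 - 67404} = \frac{1}{-67659} = - \frac{1}{67659}$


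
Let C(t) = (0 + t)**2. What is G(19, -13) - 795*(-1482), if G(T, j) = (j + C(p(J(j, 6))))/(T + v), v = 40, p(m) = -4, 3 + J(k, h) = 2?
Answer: 69513213/59 ≈ 1.1782e+6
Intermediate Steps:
J(k, h) = -1 (J(k, h) = -3 + 2 = -1)
C(t) = t**2
G(T, j) = (16 + j)/(40 + T) (G(T, j) = (j + (-4)**2)/(T + 40) = (j + 16)/(40 + T) = (16 + j)/(40 + T))
G(19, -13) - 795*(-1482) = (16 - 13)/(40 + 19) - 795*(-1482) = 3/59 + 1178190 = 69513213/59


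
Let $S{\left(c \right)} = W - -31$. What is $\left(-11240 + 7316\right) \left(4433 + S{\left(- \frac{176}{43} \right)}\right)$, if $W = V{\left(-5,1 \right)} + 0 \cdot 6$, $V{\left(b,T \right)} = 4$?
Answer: $-17532432$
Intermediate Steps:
$W = 4$ ($W = 4 + 0 \cdot 6 = 4 + 0 = 4$)
$S{\left(c \right)} = 35$ ($S{\left(c \right)} = 4 - -31 = 4 + 31 = 35$)
$\left(-11240 + 7316\right) \left(4433 + S{\left(- \frac{176}{43} \right)}\right) = \left(-11240 + 7316\right) \left(4433 + 35\right) = \left(-3924\right) 4468 = -17532432$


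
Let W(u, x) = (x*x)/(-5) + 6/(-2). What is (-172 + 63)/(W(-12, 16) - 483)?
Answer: 545/2686 ≈ 0.20290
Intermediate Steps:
W(u, x) = -3 - x²/5 (W(u, x) = x²*(-⅕) + 6*(-½) = -x²/5 - 3 = -3 - x²/5)
(-172 + 63)/(W(-12, 16) - 483) = (-172 + 63)/((-3 - ⅕*16²) - 483) = -109/((-3 - ⅕*256) - 483) = -109/((-3 - 256/5) - 483) = -109/(-271/5 - 483) = -109/(-2686/5) = -109*(-5/2686) = 545/2686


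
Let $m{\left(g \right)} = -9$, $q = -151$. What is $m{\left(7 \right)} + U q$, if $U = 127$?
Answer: $-19186$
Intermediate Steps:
$m{\left(7 \right)} + U q = -9 + 127 \left(-151\right) = -9 - 19177 = -19186$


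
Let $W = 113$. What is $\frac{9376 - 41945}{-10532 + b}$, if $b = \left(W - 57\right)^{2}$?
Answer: $\frac{32569}{7396} \approx 4.4036$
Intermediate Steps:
$b = 3136$ ($b = \left(113 - 57\right)^{2} = 56^{2} = 3136$)
$\frac{9376 - 41945}{-10532 + b} = \frac{9376 - 41945}{-10532 + 3136} = - \frac{32569}{-7396} = \left(-32569\right) \left(- \frac{1}{7396}\right) = \frac{32569}{7396}$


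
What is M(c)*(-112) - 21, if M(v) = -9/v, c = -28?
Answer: -57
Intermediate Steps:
M(c)*(-112) - 21 = -9/(-28)*(-112) - 21 = -9*(-1/28)*(-112) - 21 = (9/28)*(-112) - 21 = -36 - 21 = -57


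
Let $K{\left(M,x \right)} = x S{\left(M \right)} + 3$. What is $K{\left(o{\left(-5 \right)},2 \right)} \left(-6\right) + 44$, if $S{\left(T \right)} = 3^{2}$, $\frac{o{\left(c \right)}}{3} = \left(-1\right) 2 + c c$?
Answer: $-82$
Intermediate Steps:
$o{\left(c \right)} = -6 + 3 c^{2}$ ($o{\left(c \right)} = 3 \left(\left(-1\right) 2 + c c\right) = 3 \left(-2 + c^{2}\right) = -6 + 3 c^{2}$)
$S{\left(T \right)} = 9$
$K{\left(M,x \right)} = 3 + 9 x$ ($K{\left(M,x \right)} = x 9 + 3 = 9 x + 3 = 3 + 9 x$)
$K{\left(o{\left(-5 \right)},2 \right)} \left(-6\right) + 44 = \left(3 + 9 \cdot 2\right) \left(-6\right) + 44 = \left(3 + 18\right) \left(-6\right) + 44 = 21 \left(-6\right) + 44 = -126 + 44 = -82$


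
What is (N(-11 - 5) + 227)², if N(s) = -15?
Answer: 44944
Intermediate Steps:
(N(-11 - 5) + 227)² = (-15 + 227)² = 212² = 44944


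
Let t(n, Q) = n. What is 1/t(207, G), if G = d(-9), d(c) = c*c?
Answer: 1/207 ≈ 0.0048309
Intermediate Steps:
d(c) = c²
G = 81 (G = (-9)² = 81)
1/t(207, G) = 1/207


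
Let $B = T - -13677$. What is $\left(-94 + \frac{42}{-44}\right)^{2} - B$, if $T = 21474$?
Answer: $- \frac{12649163}{484} \approx -26135.0$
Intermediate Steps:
$B = 35151$ ($B = 21474 - -13677 = 21474 + 13677 = 35151$)
$\left(-94 + \frac{42}{-44}\right)^{2} - B = \left(-94 + \frac{42}{-44}\right)^{2} - 35151 = \left(-94 + 42 \left(- \frac{1}{44}\right)\right)^{2} - 35151 = \left(-94 - \frac{21}{22}\right)^{2} - 35151 = \left(- \frac{2089}{22}\right)^{2} - 35151 = \frac{4363921}{484} - 35151 = - \frac{12649163}{484}$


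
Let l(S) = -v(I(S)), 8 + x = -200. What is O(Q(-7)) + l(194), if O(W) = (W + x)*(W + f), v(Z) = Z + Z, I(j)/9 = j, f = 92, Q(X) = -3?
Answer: -22271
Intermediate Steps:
x = -208 (x = -8 - 200 = -208)
I(j) = 9*j
v(Z) = 2*Z
l(S) = -18*S (l(S) = -2*9*S = -18*S)
O(W) = (-208 + W)*(92 + W) (O(W) = (W - 208)*(W + 92) = (-208 + W)*(92 + W))
O(Q(-7)) + l(194) = (-19136 + (-3)² - 116*(-3)) - 18*194 = (-19136 + 9 + 348) - 3492 = -18779 - 3492 = -22271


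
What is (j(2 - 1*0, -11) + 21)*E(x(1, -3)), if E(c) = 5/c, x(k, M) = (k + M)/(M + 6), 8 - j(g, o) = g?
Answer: -405/2 ≈ -202.50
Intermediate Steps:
j(g, o) = 8 - g
x(k, M) = (M + k)/(6 + M)
(j(2 - 1*0, -11) + 21)*E(x(1, -3)) = ((8 - (2 - 1*0)) + 21)*(5/(((-3 + 1)/(6 - 3)))) = ((8 - (2 + 0)) + 21)*(5/((-2/3))) = ((8 - 1*2) + 21)*(5/(((⅓)*(-2)))) = ((8 - 2) + 21)*(5/(-⅔)) = (6 + 21)*(5*(-3/2)) = 27*(-15/2) = -405/2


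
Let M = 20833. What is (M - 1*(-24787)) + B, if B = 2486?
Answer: 48106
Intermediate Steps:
(M - 1*(-24787)) + B = (20833 - 1*(-24787)) + 2486 = (20833 + 24787) + 2486 = 45620 + 2486 = 48106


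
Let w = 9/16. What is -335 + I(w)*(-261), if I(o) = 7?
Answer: -2162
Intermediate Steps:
w = 9/16 (w = 9*(1/16) = 9/16 ≈ 0.56250)
-335 + I(w)*(-261) = -335 + 7*(-261) = -335 - 1827 = -2162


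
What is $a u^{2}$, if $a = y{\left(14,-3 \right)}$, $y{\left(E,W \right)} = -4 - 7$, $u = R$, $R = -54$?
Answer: $-32076$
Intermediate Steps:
$u = -54$
$y{\left(E,W \right)} = -11$
$a = -11$
$a u^{2} = - 11 \left(-54\right)^{2} = \left(-11\right) 2916 = -32076$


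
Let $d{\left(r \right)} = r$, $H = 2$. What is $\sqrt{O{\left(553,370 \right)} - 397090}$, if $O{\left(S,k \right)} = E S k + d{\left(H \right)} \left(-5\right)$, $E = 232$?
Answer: $2 \sqrt{11768105} \approx 6860.9$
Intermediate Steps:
$O{\left(S,k \right)} = -10 + 232 S k$ ($O{\left(S,k \right)} = 232 S k + 2 \left(-5\right) = 232 S k - 10 = -10 + 232 S k$)
$\sqrt{O{\left(553,370 \right)} - 397090} = \sqrt{\left(-10 + 232 \cdot 553 \cdot 370\right) - 397090} = \sqrt{\left(-10 + 47469520\right) - 397090} = \sqrt{47469510 - 397090} = \sqrt{47072420} = 2 \sqrt{11768105}$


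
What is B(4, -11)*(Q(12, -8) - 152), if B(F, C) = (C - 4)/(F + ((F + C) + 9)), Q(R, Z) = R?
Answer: 350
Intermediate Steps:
B(F, C) = (-4 + C)/(9 + C + 2*F) (B(F, C) = (-4 + C)/(F + ((C + F) + 9)) = (-4 + C)/(F + (9 + C + F)) = (-4 + C)/(9 + C + 2*F))
B(4, -11)*(Q(12, -8) - 152) = ((-4 - 11)/(9 - 11 + 2*4))*(12 - 152) = (-15/(9 - 11 + 8))*(-140) = (-15/6)*(-140) = ((⅙)*(-15))*(-140) = -5/2*(-140) = 350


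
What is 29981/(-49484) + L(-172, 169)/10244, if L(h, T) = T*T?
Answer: 10636415/4874174 ≈ 2.1822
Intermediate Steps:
L(h, T) = T**2
29981/(-49484) + L(-172, 169)/10244 = 29981/(-49484) + 169**2/10244 = 29981*(-1/49484) + 28561*(1/10244) = -29981/49484 + 2197/788 = 10636415/4874174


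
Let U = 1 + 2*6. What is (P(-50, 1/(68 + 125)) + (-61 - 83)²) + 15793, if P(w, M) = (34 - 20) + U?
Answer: 36556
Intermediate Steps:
U = 13 (U = 1 + 12 = 13)
P(w, M) = 27 (P(w, M) = (34 - 20) + 13 = 14 + 13 = 27)
(P(-50, 1/(68 + 125)) + (-61 - 83)²) + 15793 = (27 + (-61 - 83)²) + 15793 = (27 + (-144)²) + 15793 = (27 + 20736) + 15793 = 20763 + 15793 = 36556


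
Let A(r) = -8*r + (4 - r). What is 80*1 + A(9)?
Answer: 3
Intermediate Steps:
A(r) = 4 - 9*r
80*1 + A(9) = 80*1 + (4 - 9*9) = 80 + (4 - 81) = 80 - 77 = 3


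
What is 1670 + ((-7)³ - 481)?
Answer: 846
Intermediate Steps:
1670 + ((-7)³ - 481) = 1670 + (-343 - 481) = 1670 - 824 = 846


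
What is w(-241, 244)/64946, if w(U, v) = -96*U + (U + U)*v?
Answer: -6748/4639 ≈ -1.4546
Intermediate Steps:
w(U, v) = -96*U + 2*U*v (w(U, v) = -96*U + (2*U)*v = -96*U + 2*U*v)
w(-241, 244)/64946 = (2*(-241)*(-48 + 244))/64946 = (2*(-241)*196)*(1/64946) = -94472*1/64946 = -6748/4639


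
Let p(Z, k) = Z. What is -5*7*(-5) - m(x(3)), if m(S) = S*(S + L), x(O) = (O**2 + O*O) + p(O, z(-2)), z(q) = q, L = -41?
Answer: 595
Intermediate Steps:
x(O) = O + 2*O**2 (x(O) = (O**2 + O*O) + O = (O**2 + O**2) + O = 2*O**2 + O = O + 2*O**2)
m(S) = S*(-41 + S) (m(S) = S*(S - 41) = S*(-41 + S))
-5*7*(-5) - m(x(3)) = -5*7*(-5) - 3*(1 + 2*3)*(-41 + 3*(1 + 2*3)) = -35*(-5) - 3*(1 + 6)*(-41 + 3*(1 + 6)) = 175 - 3*7*(-41 + 3*7) = 175 - 21*(-41 + 21) = 175 - 21*(-20) = 175 - 1*(-420) = 175 + 420 = 595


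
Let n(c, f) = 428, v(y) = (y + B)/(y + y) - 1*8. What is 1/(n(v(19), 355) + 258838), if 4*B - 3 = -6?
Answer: 1/259266 ≈ 3.8570e-6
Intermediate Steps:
B = -¾ (B = ¾ + (¼)*(-6) = ¾ - 3/2 = -¾ ≈ -0.75000)
v(y) = -8 + (-¾ + y)/(2*y) (v(y) = (y - ¾)/(y + y) - 1*8 = (-¾ + y)/((2*y)) - 8 = (-¾ + y)*(1/(2*y)) - 8 = (-¾ + y)/(2*y) - 8 = -8 + (-¾ + y)/(2*y))
1/(n(v(19), 355) + 258838) = 1/(428 + 258838) = 1/259266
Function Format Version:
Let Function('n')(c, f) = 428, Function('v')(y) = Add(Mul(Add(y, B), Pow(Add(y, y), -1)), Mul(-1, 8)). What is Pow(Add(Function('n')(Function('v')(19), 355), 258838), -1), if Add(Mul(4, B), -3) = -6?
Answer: Rational(1, 259266) ≈ 3.8570e-6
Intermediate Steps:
B = Rational(-3, 4) (B = Add(Rational(3, 4), Mul(Rational(1, 4), -6)) = Add(Rational(3, 4), Rational(-3, 2)) = Rational(-3, 4) ≈ -0.75000)
Function('v')(y) = Add(-8, Mul(Rational(1, 2), Pow(y, -1), Add(Rational(-3, 4), y))) (Function('v')(y) = Add(Mul(Add(y, Rational(-3, 4)), Pow(Add(y, y), -1)), Mul(-1, 8)) = Add(Mul(Add(Rational(-3, 4), y), Pow(Mul(2, y), -1)), -8) = Add(Mul(Add(Rational(-3, 4), y), Mul(Rational(1, 2), Pow(y, -1))), -8) = Add(Mul(Rational(1, 2), Pow(y, -1), Add(Rational(-3, 4), y)), -8) = Add(-8, Mul(Rational(1, 2), Pow(y, -1), Add(Rational(-3, 4), y))))
Pow(Add(Function('n')(Function('v')(19), 355), 258838), -1) = Pow(Add(428, 258838), -1) = Pow(259266, -1) = Rational(1, 259266)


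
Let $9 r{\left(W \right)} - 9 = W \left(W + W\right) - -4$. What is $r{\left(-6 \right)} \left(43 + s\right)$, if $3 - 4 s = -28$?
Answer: $\frac{17255}{36} \approx 479.31$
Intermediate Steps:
$s = \frac{31}{4}$ ($s = \frac{3}{4} - -7 = \frac{3}{4} + 7 = \frac{31}{4} \approx 7.75$)
$r{\left(W \right)} = \frac{13}{9} + \frac{2 W^{2}}{9}$ ($r{\left(W \right)} = 1 + \frac{W \left(W + W\right) - -4}{9} = 1 + \frac{W 2 W + 4}{9} = 1 + \frac{2 W^{2} + 4}{9} = 1 + \frac{4 + 2 W^{2}}{9} = 1 + \left(\frac{4}{9} + \frac{2 W^{2}}{9}\right) = \frac{13}{9} + \frac{2 W^{2}}{9}$)
$r{\left(-6 \right)} \left(43 + s\right) = \left(\frac{13}{9} + \frac{2 \left(-6\right)^{2}}{9}\right) \left(43 + \frac{31}{4}\right) = \left(\frac{13}{9} + \frac{2}{9} \cdot 36\right) \frac{203}{4} = \left(\frac{13}{9} + 8\right) \frac{203}{4} = \frac{85}{9} \cdot \frac{203}{4} = \frac{17255}{36}$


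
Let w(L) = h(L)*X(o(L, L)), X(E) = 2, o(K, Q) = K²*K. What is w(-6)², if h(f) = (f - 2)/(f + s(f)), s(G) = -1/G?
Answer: 9216/1225 ≈ 7.5233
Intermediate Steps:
o(K, Q) = K³
h(f) = (-2 + f)/(f - 1/f) (h(f) = (f - 2)/(f - 1/f) = (-2 + f)/(f - 1/f))
w(L) = 2*L*(-2 + L)/(-1 + L²) (w(L) = (L*(-2 + L)/(-1 + L²))*2 = 2*L*(-2 + L)/(-1 + L²))
w(-6)² = (2*(-6)*(-2 - 6)/(-1 + (-6)²))² = (2*(-6)*(-8)/(-1 + 36))² = (2*(-6)*(-8)/35)² = (2*(-6)*(1/35)*(-8))² = (96/35)² = 9216/1225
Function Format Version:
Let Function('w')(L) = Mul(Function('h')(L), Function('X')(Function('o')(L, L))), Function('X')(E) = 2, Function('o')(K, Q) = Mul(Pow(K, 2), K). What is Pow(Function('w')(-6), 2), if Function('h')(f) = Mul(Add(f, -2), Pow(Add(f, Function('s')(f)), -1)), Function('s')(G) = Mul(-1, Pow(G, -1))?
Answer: Rational(9216, 1225) ≈ 7.5233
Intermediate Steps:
Function('o')(K, Q) = Pow(K, 3)
Function('h')(f) = Mul(Pow(Add(f, Mul(-1, Pow(f, -1))), -1), Add(-2, f)) (Function('h')(f) = Mul(Add(f, -2), Pow(Add(f, Mul(-1, Pow(f, -1))), -1)) = Mul(Add(-2, f), Pow(Add(f, Mul(-1, Pow(f, -1))), -1)) = Mul(Pow(Add(f, Mul(-1, Pow(f, -1))), -1), Add(-2, f)))
Function('w')(L) = Mul(2, L, Pow(Add(-1, Pow(L, 2)), -1), Add(-2, L)) (Function('w')(L) = Mul(Mul(L, Pow(Add(-1, Pow(L, 2)), -1), Add(-2, L)), 2) = Mul(2, L, Pow(Add(-1, Pow(L, 2)), -1), Add(-2, L)))
Pow(Function('w')(-6), 2) = Pow(Mul(2, -6, Pow(Add(-1, Pow(-6, 2)), -1), Add(-2, -6)), 2) = Pow(Mul(2, -6, Pow(Add(-1, 36), -1), -8), 2) = Pow(Mul(2, -6, Pow(35, -1), -8), 2) = Pow(Mul(2, -6, Rational(1, 35), -8), 2) = Pow(Rational(96, 35), 2) = Rational(9216, 1225)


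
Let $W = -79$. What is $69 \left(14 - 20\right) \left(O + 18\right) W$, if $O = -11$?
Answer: $228942$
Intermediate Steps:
$69 \left(14 - 20\right) \left(O + 18\right) W = 69 \left(14 - 20\right) \left(-11 + 18\right) \left(-79\right) = 69 \left(\left(-6\right) 7\right) \left(-79\right) = 69 \left(-42\right) \left(-79\right) = \left(-2898\right) \left(-79\right) = 228942$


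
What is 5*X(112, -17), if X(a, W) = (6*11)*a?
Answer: 36960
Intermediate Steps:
X(a, W) = 66*a
5*X(112, -17) = 5*(66*112) = 5*7392 = 36960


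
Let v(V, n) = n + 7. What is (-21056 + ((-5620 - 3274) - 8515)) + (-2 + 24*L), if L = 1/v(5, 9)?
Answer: -76931/2 ≈ -38466.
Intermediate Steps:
v(V, n) = 7 + n
L = 1/16 (L = 1/(7 + 9) = 1/16 ≈ 0.062500)
(-21056 + ((-5620 - 3274) - 8515)) + (-2 + 24*L) = (-21056 + ((-5620 - 3274) - 8515)) + (-2 + 24*(1/16)) = (-21056 + (-8894 - 8515)) + (-2 + 3/2) = (-21056 - 17409) - ½ = -38465 - ½ = -76931/2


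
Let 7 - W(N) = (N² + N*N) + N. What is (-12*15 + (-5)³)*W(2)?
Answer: 915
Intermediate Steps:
W(N) = 7 - N - 2*N² (W(N) = 7 - ((N² + N*N) + N) = 7 - ((N² + N²) + N) = 7 - (2*N² + N) = 7 - (N + 2*N²) = 7 + (-N - 2*N²) = 7 - N - 2*N²)
(-12*15 + (-5)³)*W(2) = (-12*15 + (-5)³)*(7 - 1*2 - 2*2²) = (-180 - 125)*(7 - 2 - 2*4) = -305*(7 - 2 - 8) = -305*(-3) = 915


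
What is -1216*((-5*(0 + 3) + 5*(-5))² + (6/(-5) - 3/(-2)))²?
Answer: -77853186736/25 ≈ -3.1141e+9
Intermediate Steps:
-1216*((-5*(0 + 3) + 5*(-5))² + (6/(-5) - 3/(-2)))² = -1216*((-5*3 - 25)² + (6*(-⅕) - 3*(-½)))² = -1216*((-15 - 25)² + (-6/5 + 3/2))² = -1216*((-40)² + 3/10)² = -1216*(1600 + 3/10)² = -1216*(16003/10)² = -1216*256096009/100 = -77853186736/25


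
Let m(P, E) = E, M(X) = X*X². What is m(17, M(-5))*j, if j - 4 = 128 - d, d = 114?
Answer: -2250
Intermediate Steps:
M(X) = X³
j = 18 (j = 4 + (128 - 1*114) = 4 + (128 - 114) = 4 + 14 = 18)
m(17, M(-5))*j = (-5)³*18 = -125*18 = -2250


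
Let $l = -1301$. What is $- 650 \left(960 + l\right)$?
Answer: $221650$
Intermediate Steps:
$- 650 \left(960 + l\right) = - 650 \left(960 - 1301\right) = \left(-650\right) \left(-341\right) = 221650$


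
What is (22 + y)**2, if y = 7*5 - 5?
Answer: 2704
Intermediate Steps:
y = 30 (y = 35 - 5 = 30)
(22 + y)**2 = (22 + 30)**2 = 52**2 = 2704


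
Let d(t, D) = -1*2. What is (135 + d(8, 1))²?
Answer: 17689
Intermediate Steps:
d(t, D) = -2
(135 + d(8, 1))² = (135 - 2)² = 133² = 17689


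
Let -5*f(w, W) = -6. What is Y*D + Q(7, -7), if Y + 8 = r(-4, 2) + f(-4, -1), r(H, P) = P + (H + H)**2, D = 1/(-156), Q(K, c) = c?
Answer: -1439/195 ≈ -7.3795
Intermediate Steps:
D = -1/156 ≈ -0.0064103
r(H, P) = P + 4*H**2 (r(H, P) = P + (2*H)**2 = P + 4*H**2)
f(w, W) = 6/5 (f(w, W) = -1/5*(-6) = 6/5)
Y = 296/5 (Y = -8 + ((2 + 4*(-4)**2) + 6/5) = -8 + ((2 + 4*16) + 6/5) = -8 + ((2 + 64) + 6/5) = -8 + (66 + 6/5) = -8 + 336/5 = 296/5 ≈ 59.200)
Y*D + Q(7, -7) = (296/5)*(-1/156) - 7 = -74/195 - 7 = -1439/195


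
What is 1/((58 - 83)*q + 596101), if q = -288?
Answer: 1/603301 ≈ 1.6575e-6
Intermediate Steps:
1/((58 - 83)*q + 596101) = 1/((58 - 83)*(-288) + 596101) = 1/(-25*(-288) + 596101) = 1/(7200 + 596101) = 1/603301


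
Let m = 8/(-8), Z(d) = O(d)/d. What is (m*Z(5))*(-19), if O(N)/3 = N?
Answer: 57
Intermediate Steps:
O(N) = 3*N
Z(d) = 3 (Z(d) = (3*d)/d = 3)
m = -1 (m = 8*(-⅛) = -1)
(m*Z(5))*(-19) = -1*3*(-19) = -3*(-19) = 57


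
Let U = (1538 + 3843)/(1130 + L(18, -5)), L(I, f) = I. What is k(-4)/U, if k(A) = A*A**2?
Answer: -73472/5381 ≈ -13.654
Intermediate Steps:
k(A) = A**3
U = 5381/1148 (U = (1538 + 3843)/(1130 + 18) = 5381/1148 ≈ 4.6873)
k(-4)/U = (-4)**3/(5381/1148) = -64*1148/5381 = -73472/5381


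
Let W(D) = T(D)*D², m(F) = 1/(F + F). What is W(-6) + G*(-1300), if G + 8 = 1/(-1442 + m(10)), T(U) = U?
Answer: 293722376/28839 ≈ 10185.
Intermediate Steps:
m(F) = 1/(2*F)
W(D) = D³ (W(D) = D*D² = D³)
G = -230732/28839 (G = -8 + 1/(-1442 + (½)/10) = -8 + 1/(-1442 + (½)*(⅒)) = -8 + 1/(-1442 + 1/20) = -8 + 1/(-28839/20) = -8 - 20/28839 = -230732/28839 ≈ -8.0007)
W(-6) + G*(-1300) = (-6)³ - 230732/28839*(-1300) = -216 + 299951600/28839 = 293722376/28839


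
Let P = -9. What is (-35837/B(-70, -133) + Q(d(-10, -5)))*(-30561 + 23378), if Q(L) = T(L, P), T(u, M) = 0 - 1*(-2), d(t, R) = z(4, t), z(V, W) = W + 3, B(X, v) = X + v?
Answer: -260333469/203 ≈ -1.2824e+6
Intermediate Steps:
z(V, W) = 3 + W
d(t, R) = 3 + t
T(u, M) = 2 (T(u, M) = 0 + 2 = 2)
Q(L) = 2
(-35837/B(-70, -133) + Q(d(-10, -5)))*(-30561 + 23378) = (-35837/(-70 - 133) + 2)*(-30561 + 23378) = (-35837/(-203) + 2)*(-7183) = (-35837*(-1/203) + 2)*(-7183) = (35837/203 + 2)*(-7183) = (36243/203)*(-7183) = -260333469/203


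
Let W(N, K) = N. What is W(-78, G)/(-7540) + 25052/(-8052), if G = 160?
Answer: -1810231/583770 ≈ -3.1009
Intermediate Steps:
W(-78, G)/(-7540) + 25052/(-8052) = -78/(-7540) + 25052/(-8052) = -78*(-1/7540) + 25052*(-1/8052) = 3/290 - 6263/2013 = -1810231/583770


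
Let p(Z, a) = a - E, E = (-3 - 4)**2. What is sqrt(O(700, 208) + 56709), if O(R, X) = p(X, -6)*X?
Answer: sqrt(45269) ≈ 212.77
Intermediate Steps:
E = 49 (E = (-7)**2 = 49)
p(Z, a) = -49 + a (p(Z, a) = a - 1*49 = a - 49 = -49 + a)
O(R, X) = -55*X (O(R, X) = (-49 - 6)*X = -55*X)
sqrt(O(700, 208) + 56709) = sqrt(-55*208 + 56709) = sqrt(-11440 + 56709) = sqrt(45269)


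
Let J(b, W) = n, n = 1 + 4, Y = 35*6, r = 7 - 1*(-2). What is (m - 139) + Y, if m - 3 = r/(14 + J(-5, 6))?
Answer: 1415/19 ≈ 74.474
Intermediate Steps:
r = 9 (r = 7 + 2 = 9)
Y = 210
n = 5
J(b, W) = 5
m = 66/19 (m = 3 + 9/(14 + 5) = 3 + 9/19 = 66/19 ≈ 3.4737)
(m - 139) + Y = (66/19 - 139) + 210 = -2575/19 + 210 = 1415/19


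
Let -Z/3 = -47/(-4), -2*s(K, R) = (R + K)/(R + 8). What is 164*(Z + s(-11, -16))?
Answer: -24231/4 ≈ -6057.8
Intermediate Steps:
s(K, R) = -(K + R)/(2*(8 + R)) (s(K, R) = -(R + K)/(2*(R + 8)) = -(K + R)/(2*(8 + R)))
Z = -141/4 (Z = -3*(-47)/(-4) = -(-3)*(-47)/4 = -3*47/4 = -141/4 ≈ -35.250)
164*(Z + s(-11, -16)) = 164*(-141/4 + (-1*(-11) - 1*(-16))/(2*(8 - 16))) = 164*(-141/4 + (1/2)*(11 + 16)/(-8)) = 164*(-141/4 + (1/2)*(-1/8)*27) = 164*(-141/4 - 27/16) = 164*(-591/16) = -24231/4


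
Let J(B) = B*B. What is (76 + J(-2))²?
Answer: 6400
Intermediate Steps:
J(B) = B²
(76 + J(-2))² = (76 + (-2)²)² = (76 + 4)² = 80² = 6400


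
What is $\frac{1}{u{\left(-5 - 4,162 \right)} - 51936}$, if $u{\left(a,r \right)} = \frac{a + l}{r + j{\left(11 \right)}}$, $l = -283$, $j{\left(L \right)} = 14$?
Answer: $- \frac{44}{2285257} \approx -1.9254 \cdot 10^{-5}$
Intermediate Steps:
$u{\left(a,r \right)} = \frac{-283 + a}{14 + r}$ ($u{\left(a,r \right)} = \frac{a - 283}{r + 14} = \frac{-283 + a}{14 + r}$)
$\frac{1}{u{\left(-5 - 4,162 \right)} - 51936} = \frac{1}{\frac{-283 - 9}{14 + 162} - 51936} = \frac{1}{\frac{-283 - 9}{176} - 51936} = \frac{1}{\frac{1}{176} \left(-292\right) - 51936} = \frac{1}{- \frac{73}{44} - 51936} = \frac{1}{- \frac{2285257}{44}} = - \frac{44}{2285257}$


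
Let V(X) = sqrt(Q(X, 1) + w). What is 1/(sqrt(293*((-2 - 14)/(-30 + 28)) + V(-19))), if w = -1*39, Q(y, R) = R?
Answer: 1/sqrt(2344 + I*sqrt(38)) ≈ 0.020655 - 2.72e-5*I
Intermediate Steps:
w = -39
V(X) = I*sqrt(38) (V(X) = sqrt(1 - 39) = sqrt(-38) = I*sqrt(38))
1/(sqrt(293*((-2 - 14)/(-30 + 28)) + V(-19))) = 1/(sqrt(293*((-2 - 14)/(-30 + 28)) + I*sqrt(38))) = 1/(sqrt(293*(-16/(-2)) + I*sqrt(38))) = 1/(sqrt(293*(-16*(-1/2)) + I*sqrt(38))) = 1/(sqrt(293*8 + I*sqrt(38))) = 1/(sqrt(2344 + I*sqrt(38))) = 1/sqrt(2344 + I*sqrt(38))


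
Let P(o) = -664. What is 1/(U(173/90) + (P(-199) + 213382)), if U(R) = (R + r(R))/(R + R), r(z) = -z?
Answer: 1/212718 ≈ 4.7011e-6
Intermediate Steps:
U(R) = 0 (U(R) = (R - R)/(R + R) = 0/((2*R)) = 0*(1/(2*R)) = 0)
1/(U(173/90) + (P(-199) + 213382)) = 1/(0 + (-664 + 213382)) = 1/(0 + 212718) = 1/212718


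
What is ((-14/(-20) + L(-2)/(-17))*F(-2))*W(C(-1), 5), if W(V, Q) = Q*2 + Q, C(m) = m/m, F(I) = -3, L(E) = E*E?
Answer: -711/34 ≈ -20.912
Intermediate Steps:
L(E) = E²
C(m) = 1
W(V, Q) = 3*Q (W(V, Q) = 2*Q + Q = 3*Q)
((-14/(-20) + L(-2)/(-17))*F(-2))*W(C(-1), 5) = ((-14/(-20) + (-2)²/(-17))*(-3))*(3*5) = ((-14*(-1/20) + 4*(-1/17))*(-3))*15 = ((7/10 - 4/17)*(-3))*15 = ((79/170)*(-3))*15 = -237/170*15 = -711/34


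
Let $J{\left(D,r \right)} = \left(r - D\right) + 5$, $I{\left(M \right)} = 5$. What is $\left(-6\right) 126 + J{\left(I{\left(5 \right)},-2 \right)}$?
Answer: $-758$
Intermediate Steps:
$J{\left(D,r \right)} = 5 + r - D$
$\left(-6\right) 126 + J{\left(I{\left(5 \right)},-2 \right)} = \left(-6\right) 126 - 2 = -756 - 2 = -758$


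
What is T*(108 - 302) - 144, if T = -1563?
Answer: 303078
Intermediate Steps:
T*(108 - 302) - 144 = -1563*(108 - 302) - 144 = -1563*(-194) - 144 = 303222 - 144 = 303078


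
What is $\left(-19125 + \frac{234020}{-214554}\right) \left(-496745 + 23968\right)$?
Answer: $\frac{970038948266395}{107277} \approx 9.0424 \cdot 10^{9}$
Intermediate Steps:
$\left(-19125 + \frac{234020}{-214554}\right) \left(-496745 + 23968\right) = \left(-19125 + 234020 \left(- \frac{1}{214554}\right)\right) \left(-472777\right) = \left(-19125 - \frac{117010}{107277}\right) \left(-472777\right) = \left(- \frac{2051789635}{107277}\right) \left(-472777\right) = \frac{970038948266395}{107277}$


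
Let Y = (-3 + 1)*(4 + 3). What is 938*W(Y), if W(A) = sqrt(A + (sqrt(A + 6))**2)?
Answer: 938*I*sqrt(22) ≈ 4399.6*I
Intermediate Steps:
Y = -14 (Y = -2*7 = -14)
W(A) = sqrt(6 + 2*A) (W(A) = sqrt(A + (sqrt(6 + A))**2) = sqrt(A + (6 + A)) = sqrt(6 + 2*A))
938*W(Y) = 938*sqrt(6 + 2*(-14)) = 938*sqrt(6 - 28) = 938*sqrt(-22) = 938*(I*sqrt(22)) = 938*I*sqrt(22)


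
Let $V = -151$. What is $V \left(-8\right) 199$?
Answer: $240392$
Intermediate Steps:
$V \left(-8\right) 199 = \left(-151\right) \left(-8\right) 199 = 1208 \cdot 199 = 240392$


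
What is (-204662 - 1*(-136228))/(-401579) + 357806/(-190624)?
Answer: -65321106429/38275297648 ≈ -1.7066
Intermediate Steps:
(-204662 - 1*(-136228))/(-401579) + 357806/(-190624) = (-204662 + 136228)*(-1/401579) + 357806*(-1/190624) = -68434*(-1/401579) - 178903/95312 = 68434/401579 - 178903/95312 = -65321106429/38275297648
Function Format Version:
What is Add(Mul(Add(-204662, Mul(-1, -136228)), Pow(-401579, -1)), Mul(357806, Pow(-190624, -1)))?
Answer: Rational(-65321106429, 38275297648) ≈ -1.7066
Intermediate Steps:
Add(Mul(Add(-204662, Mul(-1, -136228)), Pow(-401579, -1)), Mul(357806, Pow(-190624, -1))) = Add(Mul(Add(-204662, 136228), Rational(-1, 401579)), Mul(357806, Rational(-1, 190624))) = Add(Mul(-68434, Rational(-1, 401579)), Rational(-178903, 95312)) = Add(Rational(68434, 401579), Rational(-178903, 95312)) = Rational(-65321106429, 38275297648)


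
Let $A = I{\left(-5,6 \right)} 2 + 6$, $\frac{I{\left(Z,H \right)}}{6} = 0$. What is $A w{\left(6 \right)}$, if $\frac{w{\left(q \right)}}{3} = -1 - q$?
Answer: $-126$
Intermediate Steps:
$I{\left(Z,H \right)} = 0$ ($I{\left(Z,H \right)} = 6 \cdot 0 = 0$)
$w{\left(q \right)} = -3 - 3 q$ ($w{\left(q \right)} = 3 \left(-1 - q\right) = -3 - 3 q$)
$A = 6$ ($A = 0 \cdot 2 + 6 = 0 + 6 = 6$)
$A w{\left(6 \right)} = 6 \left(-3 - 18\right) = 6 \left(-21\right) = -126$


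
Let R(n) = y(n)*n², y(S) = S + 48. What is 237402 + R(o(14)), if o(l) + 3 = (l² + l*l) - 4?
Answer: 64418827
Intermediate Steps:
y(S) = 48 + S
o(l) = -7 + 2*l² (o(l) = -3 + ((l² + l*l) - 4) = -3 + ((l² + l²) - 4) = -3 + (2*l² - 4) = -3 + (-4 + 2*l²) = -7 + 2*l²)
R(n) = n²*(48 + n) (R(n) = (48 + n)*n² = n²*(48 + n))
237402 + R(o(14)) = 237402 + (-7 + 2*14²)²*(48 + (-7 + 2*14²)) = 237402 + (-7 + 2*196)²*(48 + (-7 + 2*196)) = 237402 + (-7 + 392)²*(48 + (-7 + 392)) = 237402 + 385²*(48 + 385) = 237402 + 148225*433 = 237402 + 64181425 = 64418827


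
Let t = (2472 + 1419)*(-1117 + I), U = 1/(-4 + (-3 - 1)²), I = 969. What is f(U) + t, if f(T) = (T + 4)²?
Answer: -82922591/144 ≈ -5.7585e+5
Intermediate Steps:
U = 1/12 (U = 1/(-4 + (-4)²) = 1/(-4 + 16) = 1/12 ≈ 0.083333)
f(T) = (4 + T)²
t = -575868 (t = (2472 + 1419)*(-1117 + 969) = 3891*(-148) = -575868)
f(U) + t = (4 + 1/12)² - 575868 = (49/12)² - 575868 = 2401/144 - 575868 = -82922591/144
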